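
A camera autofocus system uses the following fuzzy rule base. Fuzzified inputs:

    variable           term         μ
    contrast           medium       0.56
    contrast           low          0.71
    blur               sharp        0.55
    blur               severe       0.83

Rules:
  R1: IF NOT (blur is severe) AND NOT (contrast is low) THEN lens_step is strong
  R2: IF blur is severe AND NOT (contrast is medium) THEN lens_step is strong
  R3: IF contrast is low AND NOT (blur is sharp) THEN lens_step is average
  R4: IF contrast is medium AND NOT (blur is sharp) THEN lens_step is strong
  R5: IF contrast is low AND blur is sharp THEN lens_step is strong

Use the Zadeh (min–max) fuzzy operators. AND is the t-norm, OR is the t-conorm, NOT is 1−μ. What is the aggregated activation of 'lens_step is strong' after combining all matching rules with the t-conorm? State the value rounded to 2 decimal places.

R1: ¬severe=1−0.83=0.17, ¬low=1−0.71=0.29; AND[min(a, b)] → w = 0.17
R2: severe=0.83, ¬medium=1−0.56=0.44; AND[min(a, b)] → w = 0.44
R3: low=0.71, ¬sharp=1−0.55=0.45; AND[min(a, b)] → w = 0.45
R4: medium=0.56, ¬sharp=1−0.55=0.45; AND[min(a, b)] → w = 0.45
R5: low=0.71, sharp=0.55; AND[min(a, b)] → w = 0.55
Rules with consequent 'strong': {R1, R2, R4, R5} → strengths 0.17, 0.44, 0.45, 0.55
Aggregate via t-conorm [max(a, b)]: 0.55

0.55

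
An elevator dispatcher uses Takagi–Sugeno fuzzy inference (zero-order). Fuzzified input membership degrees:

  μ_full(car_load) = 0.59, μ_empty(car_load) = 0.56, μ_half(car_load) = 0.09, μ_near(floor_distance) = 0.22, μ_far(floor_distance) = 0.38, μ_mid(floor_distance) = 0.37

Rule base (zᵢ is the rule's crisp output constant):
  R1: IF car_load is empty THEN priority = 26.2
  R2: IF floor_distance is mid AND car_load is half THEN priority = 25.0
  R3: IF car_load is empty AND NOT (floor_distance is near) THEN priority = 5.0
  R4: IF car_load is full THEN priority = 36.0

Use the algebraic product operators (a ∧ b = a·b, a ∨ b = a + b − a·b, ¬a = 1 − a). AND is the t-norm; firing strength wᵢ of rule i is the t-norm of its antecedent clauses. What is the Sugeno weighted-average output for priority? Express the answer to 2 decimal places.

24.03

R1 (z=26.2): empty=0.56 → w = 0.5600
R2 (z=25.0): mid=0.37, half=0.09; AND[a·b] → w = 0.0333
R3 (z=5.0): empty=0.56, ¬near=1−0.22=0.78; AND[a·b] → w = 0.4368
R4 (z=36.0): full=0.59 → w = 0.5900
Weighted average = (0.5600·26.2 + 0.0333·25.0 + 0.4368·5.0 + 0.5900·36.0) / (0.5600 + 0.0333 + 0.4368 + 0.5900)
  = 38.9285 / 1.6201 = 24.03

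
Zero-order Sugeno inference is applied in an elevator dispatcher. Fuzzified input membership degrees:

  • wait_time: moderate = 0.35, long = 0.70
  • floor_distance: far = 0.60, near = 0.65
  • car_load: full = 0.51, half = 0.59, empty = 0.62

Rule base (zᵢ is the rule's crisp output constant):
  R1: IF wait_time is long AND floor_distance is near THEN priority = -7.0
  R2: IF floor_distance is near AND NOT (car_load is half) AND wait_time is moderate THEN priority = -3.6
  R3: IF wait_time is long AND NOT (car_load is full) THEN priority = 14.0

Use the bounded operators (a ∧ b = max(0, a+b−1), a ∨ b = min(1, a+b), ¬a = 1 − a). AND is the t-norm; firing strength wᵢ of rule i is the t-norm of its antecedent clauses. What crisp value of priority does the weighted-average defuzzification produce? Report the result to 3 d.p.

0.389

R1 (z=-7.0): long=0.70, near=0.65; AND[max(0, a+b−1)] → w = 0.35
R2 (z=-3.6): near=0.65, ¬half=1−0.59=0.41, moderate=0.35; AND[max(0, a+b−1)] → w = 0.00
R3 (z=14.0): long=0.70, ¬full=1−0.51=0.49; AND[max(0, a+b−1)] → w = 0.19
Weighted average = (0.35·-7.0 + 0.00·-3.6 + 0.19·14.0) / (0.35 + 0.00 + 0.19)
  = 0.2100 / 0.5400 = 0.389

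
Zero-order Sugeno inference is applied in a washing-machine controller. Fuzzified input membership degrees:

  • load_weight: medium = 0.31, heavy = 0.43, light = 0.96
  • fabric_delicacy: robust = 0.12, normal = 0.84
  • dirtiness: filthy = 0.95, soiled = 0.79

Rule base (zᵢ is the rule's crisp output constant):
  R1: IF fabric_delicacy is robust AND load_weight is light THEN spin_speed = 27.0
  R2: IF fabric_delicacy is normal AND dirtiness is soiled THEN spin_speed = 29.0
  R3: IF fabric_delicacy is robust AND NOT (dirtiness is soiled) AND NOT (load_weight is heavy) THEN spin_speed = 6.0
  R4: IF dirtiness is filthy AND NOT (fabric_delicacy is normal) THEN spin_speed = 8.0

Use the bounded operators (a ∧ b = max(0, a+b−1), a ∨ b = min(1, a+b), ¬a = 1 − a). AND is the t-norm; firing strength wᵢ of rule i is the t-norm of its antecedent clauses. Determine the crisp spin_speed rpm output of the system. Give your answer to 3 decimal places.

R1 (z=27.0): robust=0.12, light=0.96; AND[max(0, a+b−1)] → w = 0.08
R2 (z=29.0): normal=0.84, soiled=0.79; AND[max(0, a+b−1)] → w = 0.63
R3 (z=6.0): robust=0.12, ¬soiled=1−0.79=0.21, ¬heavy=1−0.43=0.57; AND[max(0, a+b−1)] → w = 0.00
R4 (z=8.0): filthy=0.95, ¬normal=1−0.84=0.16; AND[max(0, a+b−1)] → w = 0.11
Weighted average = (0.08·27.0 + 0.63·29.0 + 0.00·6.0 + 0.11·8.0) / (0.08 + 0.63 + 0.00 + 0.11)
  = 21.3100 / 0.8200 = 25.988

25.988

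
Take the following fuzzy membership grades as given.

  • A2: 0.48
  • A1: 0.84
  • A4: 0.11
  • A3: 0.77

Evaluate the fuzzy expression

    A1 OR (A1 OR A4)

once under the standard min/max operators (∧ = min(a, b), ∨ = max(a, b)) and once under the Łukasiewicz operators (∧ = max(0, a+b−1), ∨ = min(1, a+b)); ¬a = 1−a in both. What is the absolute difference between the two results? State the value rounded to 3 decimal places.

Under standard min/max:
  A1 OR A4 = max(a, b) on (0.84, 0.11) = 0.84
  A1 OR (A1 OR A4) = max(a, b) on (0.84, 0.84) = 0.84
  → value = 0.8400
Under Łukasiewicz:
  A1 OR A4 = min(1, a+b) on (0.84, 0.11) = 0.95
  A1 OR (A1 OR A4) = min(1, a+b) on (0.84, 0.95) = 1.00
  → value = 1.0000
|0.8400 − 1.0000| = 0.160

0.160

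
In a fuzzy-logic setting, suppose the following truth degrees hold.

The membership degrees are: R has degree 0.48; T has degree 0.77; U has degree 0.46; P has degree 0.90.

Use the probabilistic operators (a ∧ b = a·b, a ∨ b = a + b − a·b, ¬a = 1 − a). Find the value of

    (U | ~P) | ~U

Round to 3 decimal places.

~P = 1 − 0.9000 = 0.1000
U | ~P = a + b − a·b on (0.4600, 0.1000) = 0.5140
~U = 1 − 0.4600 = 0.5400
(U | ~P) | ~U = a + b − a·b on (0.5140, 0.5400) = 0.7764

0.776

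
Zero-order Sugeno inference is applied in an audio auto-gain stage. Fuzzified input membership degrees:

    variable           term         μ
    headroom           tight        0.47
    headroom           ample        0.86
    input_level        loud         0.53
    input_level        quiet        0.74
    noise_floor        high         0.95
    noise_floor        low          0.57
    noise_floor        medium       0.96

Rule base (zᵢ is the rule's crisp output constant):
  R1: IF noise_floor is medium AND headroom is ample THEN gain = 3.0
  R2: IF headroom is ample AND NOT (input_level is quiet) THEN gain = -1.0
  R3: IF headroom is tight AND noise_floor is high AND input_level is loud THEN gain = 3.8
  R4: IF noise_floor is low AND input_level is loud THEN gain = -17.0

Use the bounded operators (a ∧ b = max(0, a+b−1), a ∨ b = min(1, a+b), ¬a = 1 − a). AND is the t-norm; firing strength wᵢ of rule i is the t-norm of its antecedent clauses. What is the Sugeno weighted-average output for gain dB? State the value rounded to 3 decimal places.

R1 (z=3.0): medium=0.96, ample=0.86; AND[max(0, a+b−1)] → w = 0.82
R2 (z=-1.0): ample=0.86, ¬quiet=1−0.74=0.26; AND[max(0, a+b−1)] → w = 0.12
R3 (z=3.8): tight=0.47, high=0.95, loud=0.53; AND[max(0, a+b−1)] → w = 0.00
R4 (z=-17.0): low=0.57, loud=0.53; AND[max(0, a+b−1)] → w = 0.10
Weighted average = (0.82·3.0 + 0.12·-1.0 + 0.00·3.8 + 0.10·-17.0) / (0.82 + 0.12 + 0.00 + 0.10)
  = 0.6400 / 1.0400 = 0.615

0.615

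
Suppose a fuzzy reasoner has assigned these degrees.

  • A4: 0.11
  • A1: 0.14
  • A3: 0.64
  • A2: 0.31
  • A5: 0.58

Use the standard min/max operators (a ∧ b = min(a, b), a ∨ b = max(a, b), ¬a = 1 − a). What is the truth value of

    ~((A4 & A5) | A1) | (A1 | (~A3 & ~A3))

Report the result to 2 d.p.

A4 & A5 = min(a, b) on (0.11, 0.58) = 0.11
(A4 & A5) | A1 = max(a, b) on (0.11, 0.14) = 0.14
~((A4 & A5) | A1) = 1 − 0.14 = 0.86
~A3 = 1 − 0.64 = 0.36
~A3 = 1 − 0.64 = 0.36
~A3 & ~A3 = min(a, b) on (0.36, 0.36) = 0.36
A1 | (~A3 & ~A3) = max(a, b) on (0.14, 0.36) = 0.36
~((A4 & A5) | A1) | (A1 | (~A3 & ~A3)) = max(a, b) on (0.86, 0.36) = 0.86

0.86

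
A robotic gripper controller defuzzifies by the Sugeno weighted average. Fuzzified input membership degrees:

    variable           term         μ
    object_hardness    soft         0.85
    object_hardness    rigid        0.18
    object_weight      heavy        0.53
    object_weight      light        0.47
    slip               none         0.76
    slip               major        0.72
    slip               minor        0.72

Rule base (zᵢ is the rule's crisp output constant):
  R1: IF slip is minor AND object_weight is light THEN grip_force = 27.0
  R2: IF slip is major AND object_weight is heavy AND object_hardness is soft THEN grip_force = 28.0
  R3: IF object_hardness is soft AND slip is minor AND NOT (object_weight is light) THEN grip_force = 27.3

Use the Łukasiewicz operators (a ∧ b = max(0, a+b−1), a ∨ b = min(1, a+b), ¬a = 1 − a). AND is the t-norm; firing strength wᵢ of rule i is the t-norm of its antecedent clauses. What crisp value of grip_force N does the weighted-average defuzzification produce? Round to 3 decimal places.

27.333

R1 (z=27.0): minor=0.72, light=0.47; AND[max(0, a+b−1)] → w = 0.19
R2 (z=28.0): major=0.72, heavy=0.53, soft=0.85; AND[max(0, a+b−1)] → w = 0.10
R3 (z=27.3): soft=0.85, minor=0.72, ¬light=1−0.47=0.53; AND[max(0, a+b−1)] → w = 0.10
Weighted average = (0.19·27.0 + 0.10·28.0 + 0.10·27.3) / (0.19 + 0.10 + 0.10)
  = 10.6600 / 0.3900 = 27.333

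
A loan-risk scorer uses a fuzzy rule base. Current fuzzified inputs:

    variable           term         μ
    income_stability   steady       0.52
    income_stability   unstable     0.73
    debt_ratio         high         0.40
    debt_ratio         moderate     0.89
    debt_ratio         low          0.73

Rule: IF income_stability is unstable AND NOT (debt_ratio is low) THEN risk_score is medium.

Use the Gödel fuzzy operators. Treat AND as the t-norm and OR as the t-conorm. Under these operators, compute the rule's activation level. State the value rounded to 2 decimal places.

0.27

firing strength: unstable=0.73, ¬low=1−0.73=0.27; AND[min(a, b)] → w = 0.27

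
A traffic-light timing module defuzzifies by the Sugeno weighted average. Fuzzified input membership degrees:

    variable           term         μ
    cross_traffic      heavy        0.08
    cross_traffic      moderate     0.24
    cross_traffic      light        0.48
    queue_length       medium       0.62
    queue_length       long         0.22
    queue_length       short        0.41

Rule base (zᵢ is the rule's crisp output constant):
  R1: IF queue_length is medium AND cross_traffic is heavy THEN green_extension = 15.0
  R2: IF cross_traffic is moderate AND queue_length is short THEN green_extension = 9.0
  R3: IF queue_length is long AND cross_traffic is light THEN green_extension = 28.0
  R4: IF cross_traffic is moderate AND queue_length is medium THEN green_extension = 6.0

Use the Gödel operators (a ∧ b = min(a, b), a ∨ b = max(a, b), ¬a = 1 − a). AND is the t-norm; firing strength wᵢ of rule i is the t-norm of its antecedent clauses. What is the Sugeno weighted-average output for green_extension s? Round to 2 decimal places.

R1 (z=15.0): medium=0.62, heavy=0.08; AND[min(a, b)] → w = 0.08
R2 (z=9.0): moderate=0.24, short=0.41; AND[min(a, b)] → w = 0.24
R3 (z=28.0): long=0.22, light=0.48; AND[min(a, b)] → w = 0.22
R4 (z=6.0): moderate=0.24, medium=0.62; AND[min(a, b)] → w = 0.24
Weighted average = (0.08·15.0 + 0.24·9.0 + 0.22·28.0 + 0.24·6.0) / (0.08 + 0.24 + 0.22 + 0.24)
  = 10.9600 / 0.7800 = 14.05

14.05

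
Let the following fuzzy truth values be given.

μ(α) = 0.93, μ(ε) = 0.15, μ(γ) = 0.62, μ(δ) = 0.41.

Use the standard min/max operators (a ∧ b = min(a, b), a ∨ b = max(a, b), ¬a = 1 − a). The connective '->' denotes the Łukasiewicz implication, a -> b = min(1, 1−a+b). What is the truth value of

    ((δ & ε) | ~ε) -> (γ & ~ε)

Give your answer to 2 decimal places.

δ & ε = min(a, b) on (0.41, 0.15) = 0.15
~ε = 1 − 0.15 = 0.85
(δ & ε) | ~ε = max(a, b) on (0.15, 0.85) = 0.85
~ε = 1 − 0.15 = 0.85
γ & ~ε = min(a, b) on (0.62, 0.85) = 0.62
((δ & ε) | ~ε) -> (γ & ~ε)  [Łukasiewicz: min(1, 1−a+b)] with a=0.85, b=0.62 → 0.77

0.77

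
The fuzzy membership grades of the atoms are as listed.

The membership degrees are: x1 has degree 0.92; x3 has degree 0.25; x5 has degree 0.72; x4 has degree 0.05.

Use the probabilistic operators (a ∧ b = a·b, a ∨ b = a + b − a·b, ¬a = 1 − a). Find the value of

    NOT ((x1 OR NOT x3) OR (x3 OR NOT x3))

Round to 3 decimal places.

0.004

NOT x3 = 1 − 0.2500 = 0.7500
x1 OR NOT x3 = a + b − a·b on (0.9200, 0.7500) = 0.9800
NOT x3 = 1 − 0.2500 = 0.7500
x3 OR NOT x3 = a + b − a·b on (0.2500, 0.7500) = 0.8125
(x1 OR NOT x3) OR (x3 OR NOT x3) = a + b − a·b on (0.9800, 0.8125) = 0.9963
NOT ((x1 OR NOT x3) OR (x3 OR NOT x3)) = 1 − 0.9963 = 0.0037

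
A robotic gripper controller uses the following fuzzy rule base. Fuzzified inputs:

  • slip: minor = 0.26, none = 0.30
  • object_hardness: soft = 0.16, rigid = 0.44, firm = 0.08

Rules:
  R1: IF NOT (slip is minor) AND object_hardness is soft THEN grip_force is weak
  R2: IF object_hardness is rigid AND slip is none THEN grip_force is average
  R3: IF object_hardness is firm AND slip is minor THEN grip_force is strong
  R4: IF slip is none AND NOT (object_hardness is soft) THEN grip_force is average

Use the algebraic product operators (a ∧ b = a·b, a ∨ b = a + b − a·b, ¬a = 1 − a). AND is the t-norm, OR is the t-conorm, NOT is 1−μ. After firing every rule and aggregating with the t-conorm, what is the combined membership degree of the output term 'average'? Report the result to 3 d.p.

0.351

R1: ¬minor=1−0.26=0.74, soft=0.16; AND[a·b] → w = 0.1184
R2: rigid=0.44, none=0.30; AND[a·b] → w = 0.1320
R3: firm=0.08, minor=0.26; AND[a·b] → w = 0.0208
R4: none=0.30, ¬soft=1−0.16=0.84; AND[a·b] → w = 0.2520
Rules with consequent 'average': {R2, R4} → strengths 0.1320, 0.2520
Aggregate via t-conorm [a + b − a·b]: 0.3507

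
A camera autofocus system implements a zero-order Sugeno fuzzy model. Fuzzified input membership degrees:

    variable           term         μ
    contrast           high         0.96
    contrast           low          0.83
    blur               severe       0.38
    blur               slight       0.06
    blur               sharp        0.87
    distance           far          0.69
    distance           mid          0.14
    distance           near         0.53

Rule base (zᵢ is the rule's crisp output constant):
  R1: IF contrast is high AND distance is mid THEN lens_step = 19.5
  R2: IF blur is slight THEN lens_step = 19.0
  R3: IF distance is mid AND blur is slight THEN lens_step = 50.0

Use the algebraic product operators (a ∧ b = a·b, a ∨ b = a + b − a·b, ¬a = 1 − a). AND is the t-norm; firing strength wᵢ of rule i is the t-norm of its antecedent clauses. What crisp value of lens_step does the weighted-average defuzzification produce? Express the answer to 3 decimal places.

20.615

R1 (z=19.5): high=0.96, mid=0.14; AND[a·b] → w = 0.1344
R2 (z=19.0): slight=0.06 → w = 0.0600
R3 (z=50.0): mid=0.14, slight=0.06; AND[a·b] → w = 0.0084
Weighted average = (0.1344·19.5 + 0.0600·19.0 + 0.0084·50.0) / (0.1344 + 0.0600 + 0.0084)
  = 4.1808 / 0.2028 = 20.615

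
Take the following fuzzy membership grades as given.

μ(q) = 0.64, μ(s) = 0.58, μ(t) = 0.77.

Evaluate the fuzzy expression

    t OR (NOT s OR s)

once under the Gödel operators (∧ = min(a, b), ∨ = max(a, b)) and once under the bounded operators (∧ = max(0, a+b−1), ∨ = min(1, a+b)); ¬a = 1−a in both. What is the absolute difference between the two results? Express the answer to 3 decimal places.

Under Gödel:
  NOT s = 1 − 0.58 = 0.42
  NOT s OR s = max(a, b) on (0.42, 0.58) = 0.58
  t OR (NOT s OR s) = max(a, b) on (0.77, 0.58) = 0.77
  → value = 0.7700
Under bounded:
  NOT s = 1 − 0.58 = 0.42
  NOT s OR s = min(1, a+b) on (0.42, 0.58) = 1.00
  t OR (NOT s OR s) = min(1, a+b) on (0.77, 1.00) = 1.00
  → value = 1.0000
|0.7700 − 1.0000| = 0.230

0.230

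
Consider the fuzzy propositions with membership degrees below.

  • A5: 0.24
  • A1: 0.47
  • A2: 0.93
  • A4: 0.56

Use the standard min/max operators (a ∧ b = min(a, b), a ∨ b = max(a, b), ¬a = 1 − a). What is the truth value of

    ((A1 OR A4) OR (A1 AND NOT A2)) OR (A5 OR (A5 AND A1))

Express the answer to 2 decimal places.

0.56

A1 OR A4 = max(a, b) on (0.47, 0.56) = 0.56
NOT A2 = 1 − 0.93 = 0.07
A1 AND NOT A2 = min(a, b) on (0.47, 0.07) = 0.07
(A1 OR A4) OR (A1 AND NOT A2) = max(a, b) on (0.56, 0.07) = 0.56
A5 AND A1 = min(a, b) on (0.24, 0.47) = 0.24
A5 OR (A5 AND A1) = max(a, b) on (0.24, 0.24) = 0.24
((A1 OR A4) OR (A1 AND NOT A2)) OR (A5 OR (A5 AND A1)) = max(a, b) on (0.56, 0.24) = 0.56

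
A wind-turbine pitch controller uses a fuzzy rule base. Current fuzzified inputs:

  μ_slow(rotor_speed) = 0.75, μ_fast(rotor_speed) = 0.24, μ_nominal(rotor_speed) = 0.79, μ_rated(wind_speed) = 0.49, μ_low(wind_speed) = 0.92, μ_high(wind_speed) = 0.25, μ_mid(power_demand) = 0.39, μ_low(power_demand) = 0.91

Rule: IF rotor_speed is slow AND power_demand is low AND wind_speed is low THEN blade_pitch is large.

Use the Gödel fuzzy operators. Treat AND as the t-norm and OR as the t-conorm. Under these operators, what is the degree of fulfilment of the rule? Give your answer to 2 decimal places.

0.75

firing strength: slow=0.75, low=0.91, low=0.92; AND[min(a, b)] → w = 0.75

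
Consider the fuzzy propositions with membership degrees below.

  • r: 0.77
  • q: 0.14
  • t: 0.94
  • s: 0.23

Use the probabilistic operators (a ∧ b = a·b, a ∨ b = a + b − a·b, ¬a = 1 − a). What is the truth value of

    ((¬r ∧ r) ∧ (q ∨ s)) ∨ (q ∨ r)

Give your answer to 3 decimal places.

0.814

¬r = 1 − 0.7700 = 0.2300
¬r ∧ r = a·b on (0.2300, 0.7700) = 0.1771
q ∨ s = a + b − a·b on (0.1400, 0.2300) = 0.3378
(¬r ∧ r) ∧ (q ∨ s) = a·b on (0.1771, 0.3378) = 0.0598
q ∨ r = a + b − a·b on (0.1400, 0.7700) = 0.8022
((¬r ∧ r) ∧ (q ∨ s)) ∨ (q ∨ r) = a + b − a·b on (0.0598, 0.8022) = 0.8140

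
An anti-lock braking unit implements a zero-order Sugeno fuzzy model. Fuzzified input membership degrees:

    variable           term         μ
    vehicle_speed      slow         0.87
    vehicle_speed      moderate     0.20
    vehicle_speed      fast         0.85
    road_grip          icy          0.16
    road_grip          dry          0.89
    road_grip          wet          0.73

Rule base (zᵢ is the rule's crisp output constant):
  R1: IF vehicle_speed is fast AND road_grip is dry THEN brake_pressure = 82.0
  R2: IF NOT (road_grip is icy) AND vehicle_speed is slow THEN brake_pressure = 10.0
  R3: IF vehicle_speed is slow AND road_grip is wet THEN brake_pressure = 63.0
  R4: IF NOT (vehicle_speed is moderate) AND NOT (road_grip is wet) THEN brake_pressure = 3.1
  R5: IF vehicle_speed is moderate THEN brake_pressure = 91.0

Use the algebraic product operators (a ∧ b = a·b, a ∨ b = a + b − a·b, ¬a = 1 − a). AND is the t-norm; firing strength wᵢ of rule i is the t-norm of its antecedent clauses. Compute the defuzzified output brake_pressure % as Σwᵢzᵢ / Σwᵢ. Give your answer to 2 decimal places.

50.51

R1 (z=82.0): fast=0.85, dry=0.89; AND[a·b] → w = 0.7565
R2 (z=10.0): ¬icy=1−0.16=0.84, slow=0.87; AND[a·b] → w = 0.7308
R3 (z=63.0): slow=0.87, wet=0.73; AND[a·b] → w = 0.6351
R4 (z=3.1): ¬moderate=1−0.20=0.80, ¬wet=1−0.73=0.27; AND[a·b] → w = 0.2160
R5 (z=91.0): moderate=0.20 → w = 0.2000
Weighted average = (0.7565·82.0 + 0.7308·10.0 + 0.6351·63.0 + 0.2160·3.1 + 0.2000·91.0) / (0.7565 + 0.7308 + 0.6351 + 0.2160 + 0.2000)
  = 128.2219 / 2.5384 = 50.51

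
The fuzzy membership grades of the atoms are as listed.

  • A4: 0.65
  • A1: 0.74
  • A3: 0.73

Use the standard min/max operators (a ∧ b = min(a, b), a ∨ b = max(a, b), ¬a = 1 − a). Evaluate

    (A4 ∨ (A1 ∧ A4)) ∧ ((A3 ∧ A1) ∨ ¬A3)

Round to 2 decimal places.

0.65

A1 ∧ A4 = min(a, b) on (0.74, 0.65) = 0.65
A4 ∨ (A1 ∧ A4) = max(a, b) on (0.65, 0.65) = 0.65
A3 ∧ A1 = min(a, b) on (0.73, 0.74) = 0.73
¬A3 = 1 − 0.73 = 0.27
(A3 ∧ A1) ∨ ¬A3 = max(a, b) on (0.73, 0.27) = 0.73
(A4 ∨ (A1 ∧ A4)) ∧ ((A3 ∧ A1) ∨ ¬A3) = min(a, b) on (0.65, 0.73) = 0.65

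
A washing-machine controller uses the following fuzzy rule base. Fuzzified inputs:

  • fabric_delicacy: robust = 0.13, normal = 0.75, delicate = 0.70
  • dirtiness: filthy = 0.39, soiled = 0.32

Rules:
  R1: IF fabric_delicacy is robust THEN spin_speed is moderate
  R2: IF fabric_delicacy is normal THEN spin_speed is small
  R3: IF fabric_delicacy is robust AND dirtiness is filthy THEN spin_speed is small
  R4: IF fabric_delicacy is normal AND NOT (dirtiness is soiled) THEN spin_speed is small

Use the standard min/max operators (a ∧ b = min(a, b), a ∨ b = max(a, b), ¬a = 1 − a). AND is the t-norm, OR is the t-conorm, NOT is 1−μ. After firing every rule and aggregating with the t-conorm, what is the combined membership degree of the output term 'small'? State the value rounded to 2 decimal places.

0.75

R1: robust=0.13 → w = 0.13
R2: normal=0.75 → w = 0.75
R3: robust=0.13, filthy=0.39; AND[min(a, b)] → w = 0.13
R4: normal=0.75, ¬soiled=1−0.32=0.68; AND[min(a, b)] → w = 0.68
Rules with consequent 'small': {R2, R3, R4} → strengths 0.75, 0.13, 0.68
Aggregate via t-conorm [max(a, b)]: 0.75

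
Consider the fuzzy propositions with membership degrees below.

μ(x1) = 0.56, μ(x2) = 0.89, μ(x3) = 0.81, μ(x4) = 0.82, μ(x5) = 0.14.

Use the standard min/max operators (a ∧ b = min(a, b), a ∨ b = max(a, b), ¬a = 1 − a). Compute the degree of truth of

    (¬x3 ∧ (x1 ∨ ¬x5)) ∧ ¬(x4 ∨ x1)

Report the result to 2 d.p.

¬x3 = 1 − 0.81 = 0.19
¬x5 = 1 − 0.14 = 0.86
x1 ∨ ¬x5 = max(a, b) on (0.56, 0.86) = 0.86
¬x3 ∧ (x1 ∨ ¬x5) = min(a, b) on (0.19, 0.86) = 0.19
x4 ∨ x1 = max(a, b) on (0.82, 0.56) = 0.82
¬(x4 ∨ x1) = 1 − 0.82 = 0.18
(¬x3 ∧ (x1 ∨ ¬x5)) ∧ ¬(x4 ∨ x1) = min(a, b) on (0.19, 0.18) = 0.18

0.18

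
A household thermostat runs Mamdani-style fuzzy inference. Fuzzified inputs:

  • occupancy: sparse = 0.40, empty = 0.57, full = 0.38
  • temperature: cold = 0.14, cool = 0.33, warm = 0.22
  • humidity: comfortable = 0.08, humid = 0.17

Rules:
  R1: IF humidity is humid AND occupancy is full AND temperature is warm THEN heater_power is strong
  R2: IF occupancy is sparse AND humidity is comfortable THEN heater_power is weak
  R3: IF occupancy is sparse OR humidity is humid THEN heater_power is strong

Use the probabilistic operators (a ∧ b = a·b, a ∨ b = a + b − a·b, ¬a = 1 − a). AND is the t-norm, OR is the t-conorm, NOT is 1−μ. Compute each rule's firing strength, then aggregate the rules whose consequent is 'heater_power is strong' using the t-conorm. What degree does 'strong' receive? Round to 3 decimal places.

R1: humid=0.17, full=0.38, warm=0.22; AND[a·b] → w = 0.0142
R2: sparse=0.40, comfortable=0.08; AND[a·b] → w = 0.0320
R3: sparse=0.40, humid=0.17; OR[a + b − a·b] → w = 0.5020
Rules with consequent 'strong': {R1, R3} → strengths 0.0142, 0.5020
Aggregate via t-conorm [a + b − a·b]: 0.5091

0.509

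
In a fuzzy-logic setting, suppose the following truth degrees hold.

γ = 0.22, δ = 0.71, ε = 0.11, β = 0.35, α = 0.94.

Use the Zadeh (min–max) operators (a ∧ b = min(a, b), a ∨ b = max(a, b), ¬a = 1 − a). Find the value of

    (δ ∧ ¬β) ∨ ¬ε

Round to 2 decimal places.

¬β = 1 − 0.35 = 0.65
δ ∧ ¬β = min(a, b) on (0.71, 0.65) = 0.65
¬ε = 1 − 0.11 = 0.89
(δ ∧ ¬β) ∨ ¬ε = max(a, b) on (0.65, 0.89) = 0.89

0.89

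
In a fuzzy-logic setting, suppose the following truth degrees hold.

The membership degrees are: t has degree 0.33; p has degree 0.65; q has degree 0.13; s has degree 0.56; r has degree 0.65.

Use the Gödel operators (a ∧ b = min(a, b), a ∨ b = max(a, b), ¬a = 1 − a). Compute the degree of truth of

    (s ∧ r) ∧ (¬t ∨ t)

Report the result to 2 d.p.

s ∧ r = min(a, b) on (0.56, 0.65) = 0.56
¬t = 1 − 0.33 = 0.67
¬t ∨ t = max(a, b) on (0.67, 0.33) = 0.67
(s ∧ r) ∧ (¬t ∨ t) = min(a, b) on (0.56, 0.67) = 0.56

0.56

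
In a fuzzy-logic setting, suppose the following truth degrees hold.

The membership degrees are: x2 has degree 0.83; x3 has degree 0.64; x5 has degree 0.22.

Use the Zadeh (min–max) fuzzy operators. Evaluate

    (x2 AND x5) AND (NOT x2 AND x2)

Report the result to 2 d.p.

x2 AND x5 = min(a, b) on (0.83, 0.22) = 0.22
NOT x2 = 1 − 0.83 = 0.17
NOT x2 AND x2 = min(a, b) on (0.17, 0.83) = 0.17
(x2 AND x5) AND (NOT x2 AND x2) = min(a, b) on (0.22, 0.17) = 0.17

0.17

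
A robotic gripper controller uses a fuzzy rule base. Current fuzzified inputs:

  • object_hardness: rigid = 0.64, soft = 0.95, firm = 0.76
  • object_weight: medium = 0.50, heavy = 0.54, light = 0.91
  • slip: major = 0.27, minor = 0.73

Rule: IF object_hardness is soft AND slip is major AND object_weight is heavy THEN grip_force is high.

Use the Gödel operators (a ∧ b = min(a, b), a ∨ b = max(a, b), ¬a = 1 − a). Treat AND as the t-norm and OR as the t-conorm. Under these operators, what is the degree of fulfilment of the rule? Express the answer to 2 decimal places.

0.27

firing strength: soft=0.95, major=0.27, heavy=0.54; AND[min(a, b)] → w = 0.27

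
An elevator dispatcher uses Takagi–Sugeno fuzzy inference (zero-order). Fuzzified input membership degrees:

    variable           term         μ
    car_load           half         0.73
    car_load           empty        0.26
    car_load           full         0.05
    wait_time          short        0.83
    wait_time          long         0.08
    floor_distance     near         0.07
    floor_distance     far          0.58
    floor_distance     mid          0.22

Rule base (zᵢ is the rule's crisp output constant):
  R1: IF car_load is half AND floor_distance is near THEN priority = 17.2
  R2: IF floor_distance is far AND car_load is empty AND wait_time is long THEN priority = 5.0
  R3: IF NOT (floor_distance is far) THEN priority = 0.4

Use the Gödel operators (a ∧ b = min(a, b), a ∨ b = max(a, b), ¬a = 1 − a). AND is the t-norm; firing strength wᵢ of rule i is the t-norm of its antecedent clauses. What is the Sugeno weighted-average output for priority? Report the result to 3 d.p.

3.109

R1 (z=17.2): half=0.73, near=0.07; AND[min(a, b)] → w = 0.07
R2 (z=5.0): far=0.58, empty=0.26, long=0.08; AND[min(a, b)] → w = 0.08
R3 (z=0.4): ¬far=1−0.58=0.42 → w = 0.42
Weighted average = (0.07·17.2 + 0.08·5.0 + 0.42·0.4) / (0.07 + 0.08 + 0.42)
  = 1.7720 / 0.5700 = 3.109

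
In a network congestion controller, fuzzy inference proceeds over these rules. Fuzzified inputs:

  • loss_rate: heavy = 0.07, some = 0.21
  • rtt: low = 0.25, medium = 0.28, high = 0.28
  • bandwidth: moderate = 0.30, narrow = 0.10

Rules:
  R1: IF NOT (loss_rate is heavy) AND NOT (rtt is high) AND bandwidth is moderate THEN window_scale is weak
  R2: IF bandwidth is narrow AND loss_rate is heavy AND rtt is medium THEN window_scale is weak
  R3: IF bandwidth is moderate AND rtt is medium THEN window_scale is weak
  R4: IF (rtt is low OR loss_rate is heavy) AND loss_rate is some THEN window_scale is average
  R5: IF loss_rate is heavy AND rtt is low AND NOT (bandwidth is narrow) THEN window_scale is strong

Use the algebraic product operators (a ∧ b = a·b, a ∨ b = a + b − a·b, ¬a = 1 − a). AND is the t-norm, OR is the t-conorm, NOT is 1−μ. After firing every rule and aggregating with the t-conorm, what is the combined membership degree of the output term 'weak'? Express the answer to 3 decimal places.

0.269

R1: ¬heavy=1−0.07=0.93, ¬high=1−0.28=0.72, moderate=0.30; AND[a·b] → w = 0.2009
R2: narrow=0.10, heavy=0.07, medium=0.28; AND[a·b] → w = 0.0020
R3: moderate=0.30, medium=0.28; AND[a·b] → w = 0.0840
R4: (low=0.25 OR heavy=0.07) = 0.3025; AND[a·b] with some=0.21 → w = 0.0635
R5: heavy=0.07, low=0.25, ¬narrow=1−0.10=0.90; AND[a·b] → w = 0.0158
Rules with consequent 'weak': {R1, R2, R3} → strengths 0.2009, 0.0020, 0.0840
Aggregate via t-conorm [a + b − a·b]: 0.2694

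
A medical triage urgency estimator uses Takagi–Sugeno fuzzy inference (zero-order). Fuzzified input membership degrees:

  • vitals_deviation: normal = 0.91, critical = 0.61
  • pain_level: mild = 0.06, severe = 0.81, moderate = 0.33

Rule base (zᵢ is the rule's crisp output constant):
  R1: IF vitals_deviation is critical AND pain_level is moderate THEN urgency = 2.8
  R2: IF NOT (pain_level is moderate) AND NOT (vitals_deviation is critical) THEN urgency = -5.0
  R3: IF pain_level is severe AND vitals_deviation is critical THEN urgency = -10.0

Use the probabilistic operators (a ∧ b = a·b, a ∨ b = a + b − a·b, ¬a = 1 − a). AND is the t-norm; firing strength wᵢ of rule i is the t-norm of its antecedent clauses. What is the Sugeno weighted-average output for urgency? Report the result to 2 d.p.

R1 (z=2.8): critical=0.61, moderate=0.33; AND[a·b] → w = 0.2013
R2 (z=-5.0): ¬moderate=1−0.33=0.67, ¬critical=1−0.61=0.39; AND[a·b] → w = 0.2613
R3 (z=-10.0): severe=0.81, critical=0.61; AND[a·b] → w = 0.4941
Weighted average = (0.2013·2.8 + 0.2613·-5.0 + 0.4941·-10.0) / (0.2013 + 0.2613 + 0.4941)
  = -5.6839 / 0.9567 = -5.94

-5.94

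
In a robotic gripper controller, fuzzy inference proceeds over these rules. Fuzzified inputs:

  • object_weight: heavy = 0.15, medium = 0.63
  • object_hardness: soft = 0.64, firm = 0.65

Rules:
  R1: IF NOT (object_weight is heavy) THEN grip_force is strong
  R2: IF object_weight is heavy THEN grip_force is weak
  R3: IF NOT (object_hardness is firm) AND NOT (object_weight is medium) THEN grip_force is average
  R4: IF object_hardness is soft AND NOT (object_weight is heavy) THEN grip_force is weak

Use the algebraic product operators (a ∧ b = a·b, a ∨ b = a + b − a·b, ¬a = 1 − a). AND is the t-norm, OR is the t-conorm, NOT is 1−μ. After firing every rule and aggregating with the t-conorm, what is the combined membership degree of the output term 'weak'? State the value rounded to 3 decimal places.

R1: ¬heavy=1−0.15=0.85 → w = 0.8500
R2: heavy=0.15 → w = 0.1500
R3: ¬firm=1−0.65=0.35, ¬medium=1−0.63=0.37; AND[a·b] → w = 0.1295
R4: soft=0.64, ¬heavy=1−0.15=0.85; AND[a·b] → w = 0.5440
Rules with consequent 'weak': {R2, R4} → strengths 0.1500, 0.5440
Aggregate via t-conorm [a + b − a·b]: 0.6124

0.612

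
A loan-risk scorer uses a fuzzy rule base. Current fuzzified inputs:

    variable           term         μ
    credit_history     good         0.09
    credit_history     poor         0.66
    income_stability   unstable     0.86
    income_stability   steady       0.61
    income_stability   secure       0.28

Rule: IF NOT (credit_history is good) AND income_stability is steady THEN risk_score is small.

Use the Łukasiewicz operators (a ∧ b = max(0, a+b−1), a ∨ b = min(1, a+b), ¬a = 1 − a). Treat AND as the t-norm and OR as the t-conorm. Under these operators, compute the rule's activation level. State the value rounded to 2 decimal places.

firing strength: ¬good=1−0.09=0.91, steady=0.61; AND[max(0, a+b−1)] → w = 0.52

0.52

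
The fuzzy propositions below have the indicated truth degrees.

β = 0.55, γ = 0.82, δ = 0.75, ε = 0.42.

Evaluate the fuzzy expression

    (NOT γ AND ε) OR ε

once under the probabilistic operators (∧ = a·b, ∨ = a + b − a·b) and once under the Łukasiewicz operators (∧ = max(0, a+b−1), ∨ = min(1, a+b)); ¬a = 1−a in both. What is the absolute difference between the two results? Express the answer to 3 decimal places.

Under probabilistic:
  NOT γ = 1 − 0.8200 = 0.1800
  NOT γ AND ε = a·b on (0.1800, 0.4200) = 0.0756
  (NOT γ AND ε) OR ε = a + b − a·b on (0.0756, 0.4200) = 0.4638
  → value = 0.4638
Under Łukasiewicz:
  NOT γ = 1 − 0.82 = 0.18
  NOT γ AND ε = max(0, a+b−1) on (0.18, 0.42) = 0.00
  (NOT γ AND ε) OR ε = min(1, a+b) on (0.00, 0.42) = 0.42
  → value = 0.4200
|0.4638 − 0.4200| = 0.044

0.044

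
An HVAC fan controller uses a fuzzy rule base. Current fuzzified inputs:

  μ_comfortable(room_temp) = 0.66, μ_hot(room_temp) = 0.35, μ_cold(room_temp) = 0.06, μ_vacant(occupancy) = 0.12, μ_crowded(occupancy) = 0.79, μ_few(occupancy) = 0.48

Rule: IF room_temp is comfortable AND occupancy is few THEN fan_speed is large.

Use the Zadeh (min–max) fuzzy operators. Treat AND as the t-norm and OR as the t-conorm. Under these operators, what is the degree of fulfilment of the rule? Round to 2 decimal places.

0.48

firing strength: comfortable=0.66, few=0.48; AND[min(a, b)] → w = 0.48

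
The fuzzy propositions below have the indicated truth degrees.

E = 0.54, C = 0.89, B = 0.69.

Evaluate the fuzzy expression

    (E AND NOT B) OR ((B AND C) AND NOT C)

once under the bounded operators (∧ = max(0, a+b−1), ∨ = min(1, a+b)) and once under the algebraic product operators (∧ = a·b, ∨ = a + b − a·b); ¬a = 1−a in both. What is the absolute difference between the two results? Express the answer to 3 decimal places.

0.224

Under bounded:
  NOT B = 1 − 0.69 = 0.31
  E AND NOT B = max(0, a+b−1) on (0.54, 0.31) = 0.00
  B AND C = max(0, a+b−1) on (0.69, 0.89) = 0.58
  NOT C = 1 − 0.89 = 0.11
  (B AND C) AND NOT C = max(0, a+b−1) on (0.58, 0.11) = 0.00
  (E AND NOT B) OR ((B AND C) AND NOT C) = min(1, a+b) on (0.00, 0.00) = 0.00
  → value = 0.0000
Under algebraic product:
  NOT B = 1 − 0.6900 = 0.3100
  E AND NOT B = a·b on (0.5400, 0.3100) = 0.1674
  B AND C = a·b on (0.6900, 0.8900) = 0.6141
  NOT C = 1 − 0.8900 = 0.1100
  (B AND C) AND NOT C = a·b on (0.6141, 0.1100) = 0.0676
  (E AND NOT B) OR ((B AND C) AND NOT C) = a + b − a·b on (0.1674, 0.0676) = 0.2236
  → value = 0.2236
|0.0000 − 0.2236| = 0.224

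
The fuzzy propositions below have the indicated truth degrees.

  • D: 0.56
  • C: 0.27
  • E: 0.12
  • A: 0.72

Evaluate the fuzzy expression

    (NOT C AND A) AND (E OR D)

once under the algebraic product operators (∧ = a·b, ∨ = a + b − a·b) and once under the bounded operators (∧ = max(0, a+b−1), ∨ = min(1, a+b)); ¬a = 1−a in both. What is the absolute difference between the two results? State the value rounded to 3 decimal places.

Under algebraic product:
  NOT C = 1 − 0.2700 = 0.7300
  NOT C AND A = a·b on (0.7300, 0.7200) = 0.5256
  E OR D = a + b − a·b on (0.1200, 0.5600) = 0.6128
  (NOT C AND A) AND (E OR D) = a·b on (0.5256, 0.6128) = 0.3221
  → value = 0.3221
Under bounded:
  NOT C = 1 − 0.27 = 0.73
  NOT C AND A = max(0, a+b−1) on (0.73, 0.72) = 0.45
  E OR D = min(1, a+b) on (0.12, 0.56) = 0.68
  (NOT C AND A) AND (E OR D) = max(0, a+b−1) on (0.45, 0.68) = 0.13
  → value = 0.1300
|0.3221 − 0.1300| = 0.192

0.192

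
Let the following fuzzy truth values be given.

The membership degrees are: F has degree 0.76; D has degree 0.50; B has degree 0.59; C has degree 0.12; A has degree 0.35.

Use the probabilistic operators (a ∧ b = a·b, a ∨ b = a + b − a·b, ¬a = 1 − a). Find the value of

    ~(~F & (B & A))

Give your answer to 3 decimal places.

~F = 1 − 0.7600 = 0.2400
B & A = a·b on (0.5900, 0.3500) = 0.2065
~F & (B & A) = a·b on (0.2400, 0.2065) = 0.0496
~(~F & (B & A)) = 1 − 0.0496 = 0.9504

0.950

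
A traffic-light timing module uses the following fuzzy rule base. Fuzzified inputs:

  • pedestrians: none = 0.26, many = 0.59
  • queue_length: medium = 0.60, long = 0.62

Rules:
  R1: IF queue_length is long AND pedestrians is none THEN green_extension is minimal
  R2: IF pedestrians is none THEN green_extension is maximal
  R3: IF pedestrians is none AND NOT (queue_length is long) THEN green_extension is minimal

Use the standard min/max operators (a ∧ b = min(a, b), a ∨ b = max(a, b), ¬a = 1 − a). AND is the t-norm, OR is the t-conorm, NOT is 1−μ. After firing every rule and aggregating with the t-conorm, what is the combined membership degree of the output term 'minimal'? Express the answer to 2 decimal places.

R1: long=0.62, none=0.26; AND[min(a, b)] → w = 0.26
R2: none=0.26 → w = 0.26
R3: none=0.26, ¬long=1−0.62=0.38; AND[min(a, b)] → w = 0.26
Rules with consequent 'minimal': {R1, R3} → strengths 0.26, 0.26
Aggregate via t-conorm [max(a, b)]: 0.26

0.26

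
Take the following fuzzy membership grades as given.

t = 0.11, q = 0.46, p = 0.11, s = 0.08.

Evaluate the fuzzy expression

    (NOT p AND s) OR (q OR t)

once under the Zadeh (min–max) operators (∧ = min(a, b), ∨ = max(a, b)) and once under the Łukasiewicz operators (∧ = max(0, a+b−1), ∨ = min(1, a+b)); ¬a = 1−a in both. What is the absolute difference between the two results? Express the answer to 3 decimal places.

Under Zadeh (min–max):
  NOT p = 1 − 0.11 = 0.89
  NOT p AND s = min(a, b) on (0.89, 0.08) = 0.08
  q OR t = max(a, b) on (0.46, 0.11) = 0.46
  (NOT p AND s) OR (q OR t) = max(a, b) on (0.08, 0.46) = 0.46
  → value = 0.4600
Under Łukasiewicz:
  NOT p = 1 − 0.11 = 0.89
  NOT p AND s = max(0, a+b−1) on (0.89, 0.08) = 0.00
  q OR t = min(1, a+b) on (0.46, 0.11) = 0.57
  (NOT p AND s) OR (q OR t) = min(1, a+b) on (0.00, 0.57) = 0.57
  → value = 0.5700
|0.4600 − 0.5700| = 0.110

0.110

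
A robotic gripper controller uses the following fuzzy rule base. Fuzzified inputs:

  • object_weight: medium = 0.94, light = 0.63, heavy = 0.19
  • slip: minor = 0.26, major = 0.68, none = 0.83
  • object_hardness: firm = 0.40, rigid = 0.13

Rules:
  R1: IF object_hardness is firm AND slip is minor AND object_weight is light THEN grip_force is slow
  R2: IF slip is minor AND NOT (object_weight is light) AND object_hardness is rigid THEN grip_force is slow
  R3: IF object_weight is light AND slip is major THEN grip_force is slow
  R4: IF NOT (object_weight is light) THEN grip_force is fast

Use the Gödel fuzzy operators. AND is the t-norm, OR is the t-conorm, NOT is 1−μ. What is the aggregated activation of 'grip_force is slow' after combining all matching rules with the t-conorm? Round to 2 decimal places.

R1: firm=0.40, minor=0.26, light=0.63; AND[min(a, b)] → w = 0.26
R2: minor=0.26, ¬light=1−0.63=0.37, rigid=0.13; AND[min(a, b)] → w = 0.13
R3: light=0.63, major=0.68; AND[min(a, b)] → w = 0.63
R4: ¬light=1−0.63=0.37 → w = 0.37
Rules with consequent 'slow': {R1, R2, R3} → strengths 0.26, 0.13, 0.63
Aggregate via t-conorm [max(a, b)]: 0.63

0.63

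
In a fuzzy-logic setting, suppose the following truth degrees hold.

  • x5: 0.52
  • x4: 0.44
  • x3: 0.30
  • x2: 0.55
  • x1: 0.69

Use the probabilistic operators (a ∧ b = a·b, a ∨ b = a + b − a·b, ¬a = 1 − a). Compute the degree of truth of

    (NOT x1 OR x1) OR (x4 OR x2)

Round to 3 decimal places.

0.946

NOT x1 = 1 − 0.6900 = 0.3100
NOT x1 OR x1 = a + b − a·b on (0.3100, 0.6900) = 0.7861
x4 OR x2 = a + b − a·b on (0.4400, 0.5500) = 0.7480
(NOT x1 OR x1) OR (x4 OR x2) = a + b − a·b on (0.7861, 0.7480) = 0.9461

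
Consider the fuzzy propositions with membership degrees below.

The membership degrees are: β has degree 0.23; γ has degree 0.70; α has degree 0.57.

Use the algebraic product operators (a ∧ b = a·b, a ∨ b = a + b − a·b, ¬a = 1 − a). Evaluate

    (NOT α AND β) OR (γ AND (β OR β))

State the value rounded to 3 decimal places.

NOT α = 1 − 0.5700 = 0.4300
NOT α AND β = a·b on (0.4300, 0.2300) = 0.0989
β OR β = a + b − a·b on (0.2300, 0.2300) = 0.4071
γ AND (β OR β) = a·b on (0.7000, 0.4071) = 0.2850
(NOT α AND β) OR (γ AND (β OR β)) = a + b − a·b on (0.0989, 0.2850) = 0.3557

0.356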